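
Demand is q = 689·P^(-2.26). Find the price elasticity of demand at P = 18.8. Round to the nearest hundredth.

-2.26

For a Cobb–Douglas (constant-elasticity) form q = A·P^α·…, the elasticity with respect to P equals the exponent α at every point.
Here the exponent on P is -2.26, so the price elasticity of demand is -2.26.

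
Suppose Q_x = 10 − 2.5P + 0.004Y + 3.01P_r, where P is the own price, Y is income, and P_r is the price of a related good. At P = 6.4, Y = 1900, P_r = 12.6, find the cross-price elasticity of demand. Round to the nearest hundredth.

0.96

At the given point, Q_x = 10 − 2.5(6.4) + 0.004(1900) + 3.01(12.6) = 10 − 16 + 7.6 + 37.926 = 39.526.
∂Q_x/∂P_r = +3.01, so E_xy = 3.01·(12.6/39.526) ≈ 0.96.
E_xy > 0: the goods are substitutes.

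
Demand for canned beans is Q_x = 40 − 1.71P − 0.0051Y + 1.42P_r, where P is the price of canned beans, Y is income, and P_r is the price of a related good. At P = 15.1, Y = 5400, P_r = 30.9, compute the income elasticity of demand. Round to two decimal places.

-0.90

Q_x = 40 − 1.71(15.1) − 0.0051(5400) + 1.42(30.9) = 40 − 25.821 − 27.54 + 43.878 = 30.517.
∂Q_x/∂Y = −0.0051, so E_I = -0.0051·(5400/30.517) ≈ -0.90.
E_I < 0: inferior good.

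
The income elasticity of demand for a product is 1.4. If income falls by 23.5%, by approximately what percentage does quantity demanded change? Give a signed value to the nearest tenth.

%ΔQ ≈ E × %ΔI = (1.4) × (-23.5%) = -32.9%.

-32.9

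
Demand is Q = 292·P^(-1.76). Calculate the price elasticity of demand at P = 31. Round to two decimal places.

-1.76

For a Cobb–Douglas (constant-elasticity) form Q = A·P^α·…, the elasticity with respect to P equals the exponent α at every point.
Here the exponent on P is -1.76, so the price elasticity of demand is -1.76.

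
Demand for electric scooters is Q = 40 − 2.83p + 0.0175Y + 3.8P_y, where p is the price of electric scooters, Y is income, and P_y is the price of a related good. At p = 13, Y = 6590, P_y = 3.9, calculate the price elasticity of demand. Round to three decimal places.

-0.276

First evaluate Q: 40 − 2.83(13) + 0.0175(6590) + 3.8(3.9) = 40 − 36.79 + 115.325 + 14.82 = 133.355.
∂Q/∂p = −2.83, so E_p = (−2.83)·(13/133.355) ≈ -0.276.
|E_p| < 1: demand is inelastic.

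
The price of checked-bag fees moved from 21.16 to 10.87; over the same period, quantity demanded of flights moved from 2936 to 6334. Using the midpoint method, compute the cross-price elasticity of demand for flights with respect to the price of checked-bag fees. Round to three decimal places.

%ΔQ_x = (6334 − 2936)/[(2936+6334)/2] = 3398/4635 ≈ 0.7331.
%ΔP_y = (10.87 − 21.16)/[(21.16+10.87)/2] ≈ -0.6425.
E_xy = 0.7331/-0.6425 ≈ -1.141.
E_xy < 0, so flights and checked-bag fees are complements.

-1.141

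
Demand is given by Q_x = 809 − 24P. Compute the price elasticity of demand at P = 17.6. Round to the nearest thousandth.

At P = 17.6, Q_x = 386.6.
dQ_x/dP = −24.
Point elasticity E = (dQ_x/dP)·(P/Q_x) = -24 × 17.6/386.6 ≈ -1.093.
|E| > 1, so demand is elastic at this price.

-1.093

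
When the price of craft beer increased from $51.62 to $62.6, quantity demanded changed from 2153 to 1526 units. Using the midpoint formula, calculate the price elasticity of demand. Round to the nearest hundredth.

%ΔQ = (1526 − 2153)/[(2153 + 1526)/2] = -627/1839.5 ≈ -0.3409.
%Δp = (62.6 − 51.62)/[(51.62 + 62.6)/2] = 10.98/57.11 ≈ 0.1923.
Arc elasticity E = %ΔQ/%Δp ≈ -0.3409/0.1923 ≈ -1.77.
|E| > 1: demand is elastic over this range.

-1.77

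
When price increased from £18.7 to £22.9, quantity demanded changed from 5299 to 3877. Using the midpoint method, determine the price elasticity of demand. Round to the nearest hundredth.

-1.53

%ΔQ = (3877 − 5299)/[(5299 + 3877)/2] = -1422/4588 ≈ -0.3099.
%Δp = (22.9 − 18.7)/[(18.7 + 22.9)/2] = 4.2/20.8 ≈ 0.2019.
Arc elasticity E = %ΔQ/%Δp ≈ -0.3099/0.2019 ≈ -1.53.
|E| > 1: demand is elastic over this range.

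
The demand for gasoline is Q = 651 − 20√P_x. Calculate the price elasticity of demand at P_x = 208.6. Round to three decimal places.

-0.399

At P_x = 208.6, Q = 362.1402.
dQ/dP_x = −20/(2√P_x) = −20/(2·14.443).
Point elasticity E = (dQ/dP_x)·(P_x/Q) = -0.6924 × 208.6/362.1402 ≈ -0.399.
|E| < 1, so demand is inelastic at this price.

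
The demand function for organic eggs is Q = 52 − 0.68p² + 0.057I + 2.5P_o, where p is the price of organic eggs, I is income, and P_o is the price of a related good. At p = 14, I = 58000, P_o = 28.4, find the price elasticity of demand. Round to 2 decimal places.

-0.08

At the given point, Q = 52 − 0.68(14)² + 0.057(58000) + 2.5(28.4) = 52 − 133.28 + 3306 + 71 = 3295.72.
∂Q/∂p = −2·0.68·p = -19.04, so E_p = -19.04·(14/3295.72) ≈ -0.08.
|E_p| < 1: demand is inelastic.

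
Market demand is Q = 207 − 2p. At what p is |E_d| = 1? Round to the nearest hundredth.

For linear demand Q = a − bp, E = −bp/(a − bp). |E| = 1 ⇒ bp = a − bp ⇒ p = a/(2b).
p = 207/(2·2) = 51.75.

51.75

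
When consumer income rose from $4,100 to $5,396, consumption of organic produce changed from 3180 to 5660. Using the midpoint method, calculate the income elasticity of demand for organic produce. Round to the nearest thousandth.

%ΔQ = (5660 − 3180)/[(3180+5660)/2] = 2480/4420 ≈ 0.5611.
%ΔY = (5,396 − 4,100)/[(4,100+5,396)/2] = 1296/4748 ≈ 0.2730.
E_I = %ΔQ/%ΔY ≈ 2.056.
E_I > 1: normal good (luxury).

2.056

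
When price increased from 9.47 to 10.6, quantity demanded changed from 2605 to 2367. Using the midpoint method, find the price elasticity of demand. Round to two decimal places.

%Δq = (2367 − 2605)/[(2605 + 2367)/2] = -238/2486 ≈ -0.0957.
%Δp = (10.6 − 9.47)/[(9.47 + 10.6)/2] = 1.13/10.035 ≈ 0.1126.
Arc elasticity E = %Δq/%Δp ≈ -0.0957/0.1126 ≈ -0.85.
|E| < 1: demand is inelastic over this range.

-0.85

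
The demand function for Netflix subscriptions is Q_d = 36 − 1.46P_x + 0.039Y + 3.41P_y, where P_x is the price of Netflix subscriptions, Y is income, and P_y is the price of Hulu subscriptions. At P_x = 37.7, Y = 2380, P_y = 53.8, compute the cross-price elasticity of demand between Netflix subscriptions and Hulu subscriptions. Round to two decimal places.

First evaluate Q_d: 36 − 1.46(37.7) + 0.039(2380) + 3.41(53.8) = 36 − 55.042 + 92.82 + 183.458 = 257.236.
∂Q_d/∂P_y = +3.41, so E_xy = 3.41·(53.8/257.236) ≈ 0.71.
E_xy > 0: the goods are substitutes.

0.71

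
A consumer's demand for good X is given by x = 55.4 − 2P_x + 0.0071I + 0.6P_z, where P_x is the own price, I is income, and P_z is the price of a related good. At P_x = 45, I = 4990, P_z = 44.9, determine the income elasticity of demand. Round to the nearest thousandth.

1.276

Substituting, x = 55.4 − 2(45) + 0.0071(4990) + 0.6(44.9) = 55.4 − 90 + 35.429 + 26.94 = 27.769.
∂x/∂I = +0.0071, so E_I = 0.0071·(4990/27.769) ≈ 1.276.
E_I > 1: normal good (luxury).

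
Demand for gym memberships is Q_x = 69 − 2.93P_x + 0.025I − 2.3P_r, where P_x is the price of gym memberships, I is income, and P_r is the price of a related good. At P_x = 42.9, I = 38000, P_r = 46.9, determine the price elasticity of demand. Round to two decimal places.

Substituting, Q_x = 69 − 2.93(42.9) + 0.025(38000) − 2.3(46.9) = 69 − 125.697 + 950 − 107.87 = 785.433.
∂Q_x/∂P_x = −2.93, so E_p = (−2.93)·(42.9/785.433) ≈ -0.16.
|E_p| < 1: demand is inelastic.

-0.16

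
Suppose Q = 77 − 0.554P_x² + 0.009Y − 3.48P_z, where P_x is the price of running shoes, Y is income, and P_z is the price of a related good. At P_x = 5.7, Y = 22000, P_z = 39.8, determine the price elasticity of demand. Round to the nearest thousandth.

-0.304

Substituting, Q = 77 − 0.554(5.7)² + 0.009(22000) − 3.48(39.8) = 77 − 17.9995 + 198 − 138.504 = 118.4965.
∂Q/∂P_x = −2·0.554·P_x = -6.3156, so E_p = -6.3156·(5.7/118.4965) ≈ -0.304.
|E_p| < 1: demand is inelastic.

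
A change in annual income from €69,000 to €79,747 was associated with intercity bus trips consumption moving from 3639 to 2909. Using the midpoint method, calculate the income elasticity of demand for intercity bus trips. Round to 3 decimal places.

-1.543

%ΔQ = (2909 − 3639)/[(3639+2909)/2] = -730/3274 ≈ -0.2230.
%ΔI = (79,747 − 69,000)/[(69,000+79,747)/2] = 10747/74373.5 ≈ 0.1445.
E_I = %ΔQ/%ΔI ≈ -1.543.
E_I < 0: inferior good.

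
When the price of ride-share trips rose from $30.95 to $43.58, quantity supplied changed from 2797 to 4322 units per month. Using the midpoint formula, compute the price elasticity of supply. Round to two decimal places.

1.26

%Δq = (4322 − 2797)/[(2797 + 4322)/2] = 1525/3559.5 ≈ 0.4284.
%Δp = (43.58 − 30.95)/[(30.95 + 43.58)/2] = 12.63/37.265 ≈ 0.3389.
Arc elasticity E = %Δq/%Δp ≈ 0.4284/0.3389 ≈ 1.26.
|E| > 1: supply is elastic over this range.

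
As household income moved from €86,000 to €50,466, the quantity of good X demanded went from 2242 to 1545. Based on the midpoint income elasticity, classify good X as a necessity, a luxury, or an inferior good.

necessity

%ΔQ = (1545 − 2242)/[(2242+1545)/2] = -697/1893.5 ≈ -0.3681.
%ΔI = (50,466 − 86,000)/[(86,000+50,466)/2] = -35534/68233 ≈ -0.5208.
E_I = %ΔQ/%ΔI ≈ 0.707.
E_I ∈ (0,1): normal good (necessity).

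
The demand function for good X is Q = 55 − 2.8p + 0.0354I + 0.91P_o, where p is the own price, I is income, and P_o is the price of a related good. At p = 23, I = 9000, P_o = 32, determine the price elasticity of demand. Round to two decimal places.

-0.19

Substituting, Q = 55 − 2.8(23) + 0.0354(9000) + 0.91(32) = 55 − 64.4 + 318.6 + 29.12 = 338.32.
∂Q/∂p = −2.8, so E_p = (−2.8)·(23/338.32) ≈ -0.19.
|E_p| < 1: demand is inelastic.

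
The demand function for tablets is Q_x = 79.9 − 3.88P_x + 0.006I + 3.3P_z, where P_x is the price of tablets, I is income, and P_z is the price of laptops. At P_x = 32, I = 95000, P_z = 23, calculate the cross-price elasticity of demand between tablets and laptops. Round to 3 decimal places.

Substituting, Q_x = 79.9 − 3.88(32) + 0.006(95000) + 3.3(23) = 79.9 − 124.16 + 570 + 75.9 = 601.64.
∂Q_x/∂P_z = +3.3, so E_xy = 3.3·(23/601.64) ≈ 0.126.
E_xy > 0: the goods are substitutes.

0.126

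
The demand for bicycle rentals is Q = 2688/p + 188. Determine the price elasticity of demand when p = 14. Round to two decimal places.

-0.51

At p = 14, Q = 380.
dQ/dp = −2688/p² = −13.7143.
Point elasticity E = (dQ/dp)·(p/Q) = -13.7143 × 14/380 ≈ -0.51.
|E| < 1, so demand is inelastic at this price.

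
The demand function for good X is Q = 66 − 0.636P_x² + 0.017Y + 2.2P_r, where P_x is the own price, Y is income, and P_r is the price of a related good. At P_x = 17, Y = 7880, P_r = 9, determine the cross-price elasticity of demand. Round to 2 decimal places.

Q = 66 − 0.636(17)² + 0.017(7880) + 2.2(9) = 66 − 183.804 + 133.96 + 19.8 = 35.956.
∂Q/∂P_r = +2.2, so E_xy = 2.2·(9/35.956) ≈ 0.55.
E_xy > 0: the goods are substitutes.

0.55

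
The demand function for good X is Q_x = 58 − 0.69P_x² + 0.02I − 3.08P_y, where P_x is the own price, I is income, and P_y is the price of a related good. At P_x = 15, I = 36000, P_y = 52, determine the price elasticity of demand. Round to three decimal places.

-0.671

Substituting, Q_x = 58 − 0.69(15)² + 0.02(36000) − 3.08(52) = 58 − 155.25 + 720 − 160.16 = 462.59.
∂Q_x/∂P_x = −2·0.69·P_x = -20.7, so E_p = -20.7·(15/462.59) ≈ -0.671.
|E_p| < 1: demand is inelastic.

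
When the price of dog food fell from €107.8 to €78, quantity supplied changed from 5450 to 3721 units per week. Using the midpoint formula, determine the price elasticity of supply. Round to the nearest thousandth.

1.175

%Δq = (3721 − 5450)/[(5450 + 3721)/2] = -1729/4585.5 ≈ -0.3771.
%ΔP = (78 − 107.8)/[(107.8 + 78)/2] = -29.8/92.9 ≈ -0.3208.
Arc elasticity E = %Δq/%ΔP ≈ -0.3771/-0.3208 ≈ 1.175.
|E| > 1: supply is elastic over this range.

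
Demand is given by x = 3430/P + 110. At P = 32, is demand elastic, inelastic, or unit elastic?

At P = 32, x = 217.1875.
dx/dP = −3430/P² = −3.3496.
Point elasticity E = (dx/dP)·(P/x) = -3.3496 × 32/217.1875 ≈ -0.494.
|E| ≈ 0.494 < 1, so demand is inelastic.

inelastic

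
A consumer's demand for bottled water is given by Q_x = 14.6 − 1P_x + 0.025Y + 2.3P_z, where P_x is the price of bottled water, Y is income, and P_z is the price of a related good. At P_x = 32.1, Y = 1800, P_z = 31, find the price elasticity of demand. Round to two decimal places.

First evaluate Q_x: 14.6 − 1(32.1) + 0.025(1800) + 2.3(31) = 14.6 − 32.1 + 45 + 71.3 = 98.8.
∂Q_x/∂P_x = −1, so E_p = (−1)·(32.1/98.8) ≈ -0.32.
|E_p| < 1: demand is inelastic.

-0.32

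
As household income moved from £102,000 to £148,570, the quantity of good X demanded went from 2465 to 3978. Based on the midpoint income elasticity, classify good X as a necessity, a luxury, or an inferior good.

luxury

%ΔQ = (3978 − 2465)/[(2465+3978)/2] = 1513/3221.5 ≈ 0.4697.
%ΔY = (148,570 − 102,000)/[(102,000+148,570)/2] = 46570/125285 ≈ 0.3717.
E_I = %ΔQ/%ΔY ≈ 1.263.
E_I > 1: normal good (luxury).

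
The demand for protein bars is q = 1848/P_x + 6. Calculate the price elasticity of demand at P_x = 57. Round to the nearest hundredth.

At P_x = 57, q = 38.4211.
dq/dP_x = −1848/P_x² = −0.5688.
Point elasticity E = (dq/dP_x)·(P_x/q) = -0.5688 × 57/38.4211 ≈ -0.84.
|E| < 1, so demand is inelastic at this price.

-0.84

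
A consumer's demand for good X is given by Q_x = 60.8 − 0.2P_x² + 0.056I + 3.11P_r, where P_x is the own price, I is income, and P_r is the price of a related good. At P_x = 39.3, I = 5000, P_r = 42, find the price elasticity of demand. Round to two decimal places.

-3.80

Q_x = 60.8 − 0.2(39.3)² + 0.056(5000) + 3.11(42) = 60.8 − 308.898 + 280 + 130.62 = 162.522.
∂Q_x/∂P_x = −2·0.2·P_x = -15.72, so E_p = -15.72·(39.3/162.522) ≈ -3.80.
|E_p| > 1: demand is elastic.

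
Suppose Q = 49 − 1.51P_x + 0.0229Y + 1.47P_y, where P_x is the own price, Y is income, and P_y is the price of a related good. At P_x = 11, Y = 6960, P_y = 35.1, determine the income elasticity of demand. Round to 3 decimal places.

Evaluating quantity at (P_x, Y, P_y) gives Q = 49 − 1.51(11) + 0.0229(6960) + 1.47(35.1) = 49 − 16.61 + 159.384 + 51.597 = 243.371.
∂Q/∂Y = +0.0229, so E_I = 0.0229·(6960/243.371) ≈ 0.655.
E_I ∈ (0,1): normal good (necessity).

0.655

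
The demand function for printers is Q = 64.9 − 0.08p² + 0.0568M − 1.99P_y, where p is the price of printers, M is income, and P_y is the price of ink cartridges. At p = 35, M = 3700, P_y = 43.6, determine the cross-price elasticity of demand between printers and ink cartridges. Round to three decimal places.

-0.961

First evaluate Q: 64.9 − 0.08(35)² + 0.0568(3700) − 1.99(43.6) = 64.9 − 98 + 210.16 − 86.764 = 90.296.
∂Q/∂P_y = −1.99, so E_xy = -1.99·(43.6/90.296) ≈ -0.961.
E_xy < 0: the goods are complements.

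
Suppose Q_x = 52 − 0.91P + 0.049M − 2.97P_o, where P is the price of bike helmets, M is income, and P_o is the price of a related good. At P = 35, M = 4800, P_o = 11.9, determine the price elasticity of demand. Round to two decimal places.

-0.14

At the given point, Q_x = 52 − 0.91(35) + 0.049(4800) − 2.97(11.9) = 52 − 31.85 + 235.2 − 35.343 = 220.007.
∂Q_x/∂P = −0.91, so E_p = (−0.91)·(35/220.007) ≈ -0.14.
|E_p| < 1: demand is inelastic.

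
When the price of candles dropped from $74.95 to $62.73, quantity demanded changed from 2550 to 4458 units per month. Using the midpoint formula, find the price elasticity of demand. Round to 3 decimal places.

-3.067

%Δq = (4458 − 2550)/[(2550 + 4458)/2] = 1908/3504 ≈ 0.5445.
%ΔP = (62.73 − 74.95)/[(74.95 + 62.73)/2] = -12.22/68.84 ≈ -0.1775.
Arc elasticity E = %Δq/%ΔP ≈ 0.5445/-0.1775 ≈ -3.067.
|E| > 1: demand is elastic over this range.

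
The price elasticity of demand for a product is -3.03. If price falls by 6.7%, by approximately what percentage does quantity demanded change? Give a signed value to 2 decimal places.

%ΔQ ≈ E × %ΔP = (-3.03) × (-6.7%) ≈ 20.30%.

20.30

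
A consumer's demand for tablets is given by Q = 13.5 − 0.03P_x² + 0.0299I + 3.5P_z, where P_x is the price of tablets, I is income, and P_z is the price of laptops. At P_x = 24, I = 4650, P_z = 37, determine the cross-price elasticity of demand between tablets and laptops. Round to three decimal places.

0.489

At the given point, Q = 13.5 − 0.03(24)² + 0.0299(4650) + 3.5(37) = 13.5 − 17.28 + 139.035 + 129.5 = 264.755.
∂Q/∂P_z = +3.5, so E_xy = 3.5·(37/264.755) ≈ 0.489.
E_xy > 0: the goods are substitutes.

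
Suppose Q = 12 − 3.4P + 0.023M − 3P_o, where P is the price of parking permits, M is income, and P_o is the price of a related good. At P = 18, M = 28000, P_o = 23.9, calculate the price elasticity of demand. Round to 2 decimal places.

-0.12

First evaluate Q: 12 − 3.4(18) + 0.023(28000) − 3(23.9) = 12 − 61.2 + 644 − 71.7 = 523.1.
∂Q/∂P = −3.4, so E_p = (−3.4)·(18/523.1) ≈ -0.12.
|E_p| < 1: demand is inelastic.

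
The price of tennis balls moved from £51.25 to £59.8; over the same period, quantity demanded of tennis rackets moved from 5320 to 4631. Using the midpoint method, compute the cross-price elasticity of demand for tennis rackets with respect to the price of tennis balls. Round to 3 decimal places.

%ΔQ_x = (4631 − 5320)/[(5320+4631)/2] = -689/4975.5 ≈ -0.1385.
%ΔP_y = (59.8 − 51.25)/[(51.25+59.8)/2] ≈ 0.1540.
E_xy = -0.1385/0.1540 ≈ -0.899.
E_xy < 0, so tennis rackets and tennis balls are complements.

-0.899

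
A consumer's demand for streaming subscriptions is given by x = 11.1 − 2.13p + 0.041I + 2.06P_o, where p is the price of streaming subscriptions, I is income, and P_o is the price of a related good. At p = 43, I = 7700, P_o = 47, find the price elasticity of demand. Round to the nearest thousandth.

-0.276

Substituting, x = 11.1 − 2.13(43) + 0.041(7700) + 2.06(47) = 11.1 − 91.59 + 315.7 + 96.82 = 332.03.
∂x/∂p = −2.13, so E_p = (−2.13)·(43/332.03) ≈ -0.276.
|E_p| < 1: demand is inelastic.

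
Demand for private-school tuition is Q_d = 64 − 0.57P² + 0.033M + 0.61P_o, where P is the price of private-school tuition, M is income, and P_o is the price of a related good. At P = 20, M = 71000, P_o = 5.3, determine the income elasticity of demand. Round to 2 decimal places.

Q_d = 64 − 0.57(20)² + 0.033(71000) + 0.61(5.3) = 64 − 228 + 2343 + 3.233 = 2182.233.
∂Q_d/∂M = +0.033, so E_I = 0.033·(71000/2182.233) ≈ 1.07.
E_I > 1: normal good (luxury).

1.07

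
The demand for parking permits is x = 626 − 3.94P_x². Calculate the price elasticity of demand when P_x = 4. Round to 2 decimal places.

At P_x = 4, x = 562.96.
dx/dP_x = −2·3.94·P_x = −31.52.
Point elasticity E = (dx/dP_x)·(P_x/x) = -31.52 × 4/562.96 ≈ -0.22.
|E| < 1, so demand is inelastic at this price.

-0.22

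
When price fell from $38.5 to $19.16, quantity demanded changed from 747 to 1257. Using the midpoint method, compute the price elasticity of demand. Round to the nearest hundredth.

%Δq = (1257 − 747)/[(747 + 1257)/2] = 510/1002 ≈ 0.5090.
%Δp = (19.16 − 38.5)/[(38.5 + 19.16)/2] = -19.34/28.83 ≈ -0.6708.
Arc elasticity E = %Δq/%Δp ≈ 0.5090/-0.6708 ≈ -0.76.
|E| < 1: demand is inelastic over this range.

-0.76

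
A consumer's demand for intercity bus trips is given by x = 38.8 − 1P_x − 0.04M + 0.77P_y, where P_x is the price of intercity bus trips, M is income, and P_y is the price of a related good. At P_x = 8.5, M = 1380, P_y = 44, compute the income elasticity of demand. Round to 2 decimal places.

At the given point, x = 38.8 − 1(8.5) − 0.04(1380) + 0.77(44) = 38.8 − 8.5 − 55.2 + 33.88 = 8.98.
∂x/∂M = −0.04, so E_I = -0.04·(1380/8.98) ≈ -6.15.
E_I < 0: inferior good.

-6.15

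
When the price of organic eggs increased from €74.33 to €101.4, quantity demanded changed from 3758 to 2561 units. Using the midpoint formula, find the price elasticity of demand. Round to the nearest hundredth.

%ΔQ = (2561 − 3758)/[(3758 + 2561)/2] = -1197/3159.5 ≈ -0.3789.
%ΔP = (101.4 − 74.33)/[(74.33 + 101.4)/2] = 27.07/87.865 ≈ 0.3081.
Arc elasticity E = %ΔQ/%ΔP ≈ -0.3789/0.3081 ≈ -1.23.
|E| > 1: demand is elastic over this range.

-1.23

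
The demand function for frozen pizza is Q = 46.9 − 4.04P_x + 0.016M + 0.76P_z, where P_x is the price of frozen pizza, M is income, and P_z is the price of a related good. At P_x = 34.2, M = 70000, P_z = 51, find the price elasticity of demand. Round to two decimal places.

First evaluate Q: 46.9 − 4.04(34.2) + 0.016(70000) + 0.76(51) = 46.9 − 138.168 + 1120 + 38.76 = 1067.492.
∂Q/∂P_x = −4.04, so E_p = (−4.04)·(34.2/1067.492) ≈ -0.13.
|E_p| < 1: demand is inelastic.

-0.13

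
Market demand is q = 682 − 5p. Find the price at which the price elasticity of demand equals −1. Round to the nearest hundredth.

68.20

For linear demand q = a − bp, E = −bp/(a − bp). |E| = 1 ⇒ bp = a − bp ⇒ p = a/(2b).
p = 682/(2·5) = 68.20.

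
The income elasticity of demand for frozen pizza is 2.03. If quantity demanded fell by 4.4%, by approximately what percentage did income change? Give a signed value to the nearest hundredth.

-2.17

%ΔQ ≈ E × %ΔI ⇒ %ΔI = %ΔQ / E = (-4.4%)/(2.03) ≈ -2.17%.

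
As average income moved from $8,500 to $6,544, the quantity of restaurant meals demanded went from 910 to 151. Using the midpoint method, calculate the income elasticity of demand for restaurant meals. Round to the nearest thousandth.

%ΔQ = (151 − 910)/[(910+151)/2] = -759/530.5 ≈ -1.4307.
%ΔY = (6,544 − 8,500)/[(8,500+6,544)/2] = -1956/7522 ≈ -0.2600.
E_I = %ΔQ/%ΔY ≈ 5.502.
E_I > 1: normal good (luxury).

5.502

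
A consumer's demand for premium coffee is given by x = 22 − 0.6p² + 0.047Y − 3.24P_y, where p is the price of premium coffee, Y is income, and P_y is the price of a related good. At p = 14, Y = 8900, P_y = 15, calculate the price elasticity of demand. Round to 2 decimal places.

-0.86

First evaluate x: 22 − 0.6(14)² + 0.047(8900) − 3.24(15) = 22 − 117.6 + 418.3 − 48.6 = 274.1.
∂x/∂p = −2·0.6·p = -16.8, so E_p = -16.8·(14/274.1) ≈ -0.86.
|E_p| < 1: demand is inelastic.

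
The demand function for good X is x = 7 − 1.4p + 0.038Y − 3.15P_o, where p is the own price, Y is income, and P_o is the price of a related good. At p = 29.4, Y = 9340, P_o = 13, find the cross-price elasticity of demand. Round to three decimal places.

Substituting, x = 7 − 1.4(29.4) + 0.038(9340) − 3.15(13) = 7 − 41.16 + 354.92 − 40.95 = 279.81.
∂x/∂P_o = −3.15, so E_xy = -3.15·(13/279.81) ≈ -0.146.
E_xy < 0: the goods are complements.

-0.146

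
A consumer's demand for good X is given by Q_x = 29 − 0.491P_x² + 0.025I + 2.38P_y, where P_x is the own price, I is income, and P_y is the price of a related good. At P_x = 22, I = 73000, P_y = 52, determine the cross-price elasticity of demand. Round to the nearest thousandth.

At the given point, Q_x = 29 − 0.491(22)² + 0.025(73000) + 2.38(52) = 29 − 237.644 + 1825 + 123.76 = 1740.116.
∂Q_x/∂P_y = +2.38, so E_xy = 2.38·(52/1740.116) ≈ 0.071.
E_xy > 0: the goods are substitutes.

0.071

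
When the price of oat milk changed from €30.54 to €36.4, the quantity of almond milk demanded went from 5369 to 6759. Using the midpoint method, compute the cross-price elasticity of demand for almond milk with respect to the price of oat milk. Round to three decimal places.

%ΔQ_x = (6759 − 5369)/[(5369+6759)/2] = 1390/6064 ≈ 0.2292.
%ΔP_y = (36.4 − 30.54)/[(30.54+36.4)/2] ≈ 0.1751.
E_xy = 0.2292/0.1751 ≈ 1.309.
E_xy > 0, so almond milk and oat milk are substitutes.

1.309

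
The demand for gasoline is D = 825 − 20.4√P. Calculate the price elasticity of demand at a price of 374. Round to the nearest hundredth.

-0.46

At P = 374, D = 430.4828.
dD/dP = −20.4/(2√P) = −20.4/(2·19.3391).
Point elasticity E = (dD/dP)·(P/D) = -0.5274 × 374/430.4828 ≈ -0.46.
|E| < 1, so demand is inelastic at this price.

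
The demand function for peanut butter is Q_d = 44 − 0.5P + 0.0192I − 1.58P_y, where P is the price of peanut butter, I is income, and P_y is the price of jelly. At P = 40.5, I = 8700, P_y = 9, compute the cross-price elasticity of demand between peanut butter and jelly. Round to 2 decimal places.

Q_d = 44 − 0.5(40.5) + 0.0192(8700) − 1.58(9) = 44 − 20.25 + 167.04 − 14.22 = 176.57.
∂Q_d/∂P_y = −1.58, so E_xy = -1.58·(9/176.57) ≈ -0.08.
E_xy < 0: the goods are complements.

-0.08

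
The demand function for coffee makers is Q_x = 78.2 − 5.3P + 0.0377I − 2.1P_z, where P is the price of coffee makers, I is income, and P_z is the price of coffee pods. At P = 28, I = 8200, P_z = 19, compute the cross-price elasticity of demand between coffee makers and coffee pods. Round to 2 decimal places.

At the given point, Q_x = 78.2 − 5.3(28) + 0.0377(8200) − 2.1(19) = 78.2 − 148.4 + 309.14 − 39.9 = 199.04.
∂Q_x/∂P_z = −2.1, so E_xy = -2.1·(19/199.04) ≈ -0.20.
E_xy < 0: the goods are complements.

-0.20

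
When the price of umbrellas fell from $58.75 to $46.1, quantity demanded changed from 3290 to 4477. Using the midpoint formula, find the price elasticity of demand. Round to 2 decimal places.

%ΔQ = (4477 − 3290)/[(3290 + 4477)/2] = 1187/3883.5 ≈ 0.3057.
%Δp = (46.1 − 58.75)/[(58.75 + 46.1)/2] = -12.65/52.425 ≈ -0.2413.
Arc elasticity E = %ΔQ/%Δp ≈ 0.3057/-0.2413 ≈ -1.27.
|E| > 1: demand is elastic over this range.

-1.27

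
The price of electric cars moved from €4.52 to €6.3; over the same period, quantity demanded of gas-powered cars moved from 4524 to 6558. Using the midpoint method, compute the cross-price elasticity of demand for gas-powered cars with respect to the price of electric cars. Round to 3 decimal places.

1.116

%ΔQ_x = (6558 − 4524)/[(4524+6558)/2] = 2034/5541 ≈ 0.3671.
%ΔP_y = (6.3 − 4.52)/[(4.52+6.3)/2] ≈ 0.3290.
E_xy = 0.3671/0.3290 ≈ 1.116.
E_xy > 0, so gas-powered cars and electric cars are substitutes.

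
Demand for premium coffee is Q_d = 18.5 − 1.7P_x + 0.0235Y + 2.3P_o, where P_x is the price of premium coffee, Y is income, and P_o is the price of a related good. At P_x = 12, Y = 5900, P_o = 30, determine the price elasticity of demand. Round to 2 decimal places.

Substituting, Q_d = 18.5 − 1.7(12) + 0.0235(5900) + 2.3(30) = 18.5 − 20.4 + 138.65 + 69 = 205.75.
∂Q_d/∂P_x = −1.7, so E_p = (−1.7)·(12/205.75) ≈ -0.10.
|E_p| < 1: demand is inelastic.

-0.10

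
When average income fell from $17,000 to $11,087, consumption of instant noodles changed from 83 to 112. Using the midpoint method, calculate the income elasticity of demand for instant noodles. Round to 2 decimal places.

%ΔQ = (112 − 83)/[(83+112)/2] = 29/97.5 ≈ 0.2974.
%ΔM = (11,087 − 17,000)/[(17,000+11,087)/2] = -5913/14043.5 ≈ -0.4210.
E_I = %ΔQ/%ΔM ≈ -0.71.
E_I < 0: inferior good.

-0.71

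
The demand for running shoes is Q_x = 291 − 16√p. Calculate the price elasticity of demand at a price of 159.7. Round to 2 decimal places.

-1.14

At p = 159.7, Q_x = 88.8041.
dQ_x/dp = −16/(2√p) = −16/(2·12.6372).
Point elasticity E = (dQ_x/dp)·(p/Q_x) = -0.633 × 159.7/88.8041 ≈ -1.14.
|E| > 1, so demand is elastic at this price.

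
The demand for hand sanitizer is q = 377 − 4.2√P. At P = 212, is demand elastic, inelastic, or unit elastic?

inelastic

At P = 212, q = 315.8471.
dq/dP = −4.2/(2√P) = −4.2/(2·14.5602).
Point elasticity E = (dq/dP)·(P/q) = -0.1442 × 212/315.8471 ≈ -0.097.
|E| ≈ 0.097 < 1, so demand is inelastic.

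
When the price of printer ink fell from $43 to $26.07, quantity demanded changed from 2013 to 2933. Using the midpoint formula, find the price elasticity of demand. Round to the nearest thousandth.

%ΔQ = (2933 − 2013)/[(2013 + 2933)/2] = 920/2473 ≈ 0.3720.
%ΔP = (26.07 − 43)/[(43 + 26.07)/2] = -16.93/34.535 ≈ -0.4902.
Arc elasticity E = %ΔQ/%ΔP ≈ 0.3720/-0.4902 ≈ -0.759.
|E| < 1: demand is inelastic over this range.

-0.759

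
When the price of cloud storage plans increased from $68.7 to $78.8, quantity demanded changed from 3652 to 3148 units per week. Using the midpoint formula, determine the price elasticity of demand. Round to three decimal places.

-1.082

%Δq = (3148 − 3652)/[(3652 + 3148)/2] = -504/3400 ≈ -0.1482.
%ΔP = (78.8 − 68.7)/[(68.7 + 78.8)/2] = 10.1/73.75 ≈ 0.1369.
Arc elasticity E = %Δq/%ΔP ≈ -0.1482/0.1369 ≈ -1.082.
|E| > 1: demand is elastic over this range.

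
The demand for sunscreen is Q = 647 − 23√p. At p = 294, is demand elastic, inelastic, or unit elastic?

At p = 294, Q = 252.6322.
dQ/dp = −23/(2√p) = −23/(2·17.1464).
Point elasticity E = (dQ/dp)·(p/Q) = -0.6707 × 294/252.6322 ≈ -0.781.
|E| ≈ 0.781 < 1, so demand is inelastic.

inelastic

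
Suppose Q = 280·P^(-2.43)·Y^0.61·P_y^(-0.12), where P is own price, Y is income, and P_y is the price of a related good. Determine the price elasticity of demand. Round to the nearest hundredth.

For a Cobb–Douglas (constant-elasticity) form Q = A·P^α·…, the elasticity with respect to P equals the exponent α at every point.
Here the exponent on P is -2.43, so the price elasticity of demand is -2.43.

-2.43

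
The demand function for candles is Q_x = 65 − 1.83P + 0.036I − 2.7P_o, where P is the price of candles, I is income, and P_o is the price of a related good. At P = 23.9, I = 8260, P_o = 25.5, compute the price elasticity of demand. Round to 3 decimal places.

-0.175

First evaluate Q_x: 65 − 1.83(23.9) + 0.036(8260) − 2.7(25.5) = 65 − 43.737 + 297.36 − 68.85 = 249.773.
∂Q_x/∂P = −1.83, so E_p = (−1.83)·(23.9/249.773) ≈ -0.175.
|E_p| < 1: demand is inelastic.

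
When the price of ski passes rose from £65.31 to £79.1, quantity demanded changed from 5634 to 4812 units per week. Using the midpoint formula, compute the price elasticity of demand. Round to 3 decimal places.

%ΔQ = (4812 − 5634)/[(5634 + 4812)/2] = -822/5223 ≈ -0.1574.
%Δp = (79.1 − 65.31)/[(65.31 + 79.1)/2] = 13.79/72.205 ≈ 0.1910.
Arc elasticity E = %ΔQ/%Δp ≈ -0.1574/0.1910 ≈ -0.824.
|E| < 1: demand is inelastic over this range.

-0.824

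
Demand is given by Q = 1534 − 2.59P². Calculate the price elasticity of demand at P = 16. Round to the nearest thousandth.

At P = 16, Q = 870.96.
dQ/dP = −2·2.59·P = −82.88.
Point elasticity E = (dQ/dP)·(P/Q) = -82.88 × 16/870.96 ≈ -1.523.
|E| > 1, so demand is elastic at this price.

-1.523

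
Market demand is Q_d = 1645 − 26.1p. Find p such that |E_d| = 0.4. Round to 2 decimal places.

18.01

Set −bp/(a − bp) = −0.4 ⇒ bp = 0.4(a − bp) ⇒ bp(1+0.4) = 0.4·a.
p = 0.4·1645/(26.1·1.4) ≈ 18.01.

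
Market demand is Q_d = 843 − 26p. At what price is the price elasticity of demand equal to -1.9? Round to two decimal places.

21.24

Set −bp/(a − bp) = −1.9 ⇒ bp = 1.9(a − bp) ⇒ bp(1+1.9) = 1.9·a.
p = 1.9·843/(26·2.9) ≈ 21.24.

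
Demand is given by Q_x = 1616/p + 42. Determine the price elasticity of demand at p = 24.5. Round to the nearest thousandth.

-0.611

At p = 24.5, Q_x = 107.9592.
dQ_x/dp = −1616/p² = −2.6922.
Point elasticity E = (dQ_x/dp)·(p/Q_x) = -2.6922 × 24.5/107.9592 ≈ -0.611.
|E| < 1, so demand is inelastic at this price.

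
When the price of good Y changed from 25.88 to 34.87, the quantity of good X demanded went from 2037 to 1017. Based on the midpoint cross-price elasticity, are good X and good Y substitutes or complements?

complements

%ΔQ_x = (1017 − 2037)/[(2037+1017)/2] = -1020/1527 ≈ -0.6680.
%ΔP_y = (34.87 − 25.88)/[(25.88+34.87)/2] ≈ 0.2960.
E_xy = -0.6680/0.2960 ≈ -2.257.
E_xy < 0, so the goods are complements.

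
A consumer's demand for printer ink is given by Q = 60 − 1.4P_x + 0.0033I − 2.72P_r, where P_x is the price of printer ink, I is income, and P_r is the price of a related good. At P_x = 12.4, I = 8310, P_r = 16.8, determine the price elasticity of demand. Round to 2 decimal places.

First evaluate Q: 60 − 1.4(12.4) + 0.0033(8310) − 2.72(16.8) = 60 − 17.36 + 27.423 − 45.696 = 24.367.
∂Q/∂P_x = −1.4, so E_p = (−1.4)·(12.4/24.367) ≈ -0.71.
|E_p| < 1: demand is inelastic.

-0.71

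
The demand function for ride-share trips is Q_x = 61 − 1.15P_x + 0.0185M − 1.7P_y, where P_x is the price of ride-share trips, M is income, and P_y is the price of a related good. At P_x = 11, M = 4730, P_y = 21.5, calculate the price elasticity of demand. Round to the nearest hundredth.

At the given point, Q_x = 61 − 1.15(11) + 0.0185(4730) − 1.7(21.5) = 61 − 12.65 + 87.505 − 36.55 = 99.305.
∂Q_x/∂P_x = −1.15, so E_p = (−1.15)·(11/99.305) ≈ -0.13.
|E_p| < 1: demand is inelastic.

-0.13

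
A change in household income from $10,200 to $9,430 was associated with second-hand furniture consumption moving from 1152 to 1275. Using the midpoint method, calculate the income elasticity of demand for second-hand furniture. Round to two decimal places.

-1.29

%ΔQ = (1275 − 1152)/[(1152+1275)/2] = 123/1213.5 ≈ 0.1014.
%ΔI = (9,430 − 10,200)/[(10,200+9,430)/2] = -770/9815 ≈ -0.0785.
E_I = %ΔQ/%ΔI ≈ -1.29.
E_I < 0: inferior good.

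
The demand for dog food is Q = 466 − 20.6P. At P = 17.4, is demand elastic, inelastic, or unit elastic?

elastic

At P = 17.4, Q = 107.56.
dQ/dP = −20.6.
Point elasticity E = (dQ/dP)·(P/Q) = -20.6 × 17.4/107.56 ≈ -3.332.
|E| ≈ 3.332 > 1, so demand is elastic.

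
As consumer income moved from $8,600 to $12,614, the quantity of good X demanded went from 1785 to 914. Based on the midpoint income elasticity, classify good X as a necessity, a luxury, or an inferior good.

%ΔQ = (914 − 1785)/[(1785+914)/2] = -871/1349.5 ≈ -0.6454.
%ΔY = (12,614 − 8,600)/[(8,600+12,614)/2] = 4014/10607 ≈ 0.3784.
E_I = %ΔQ/%ΔY ≈ -1.706.
E_I < 0: inferior good.

inferior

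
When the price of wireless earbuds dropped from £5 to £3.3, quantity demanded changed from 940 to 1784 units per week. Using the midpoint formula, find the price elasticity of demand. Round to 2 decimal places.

-1.51

%ΔQ = (1784 − 940)/[(940 + 1784)/2] = 844/1362 ≈ 0.6197.
%Δp = (3.3 − 5)/[(5 + 3.3)/2] = -1.7/4.15 ≈ -0.4096.
Arc elasticity E = %ΔQ/%Δp ≈ 0.6197/-0.4096 ≈ -1.51.
|E| > 1: demand is elastic over this range.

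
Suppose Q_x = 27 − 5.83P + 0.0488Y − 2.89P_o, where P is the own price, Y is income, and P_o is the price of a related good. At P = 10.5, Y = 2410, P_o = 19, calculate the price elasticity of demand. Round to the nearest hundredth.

Q_x = 27 − 5.83(10.5) + 0.0488(2410) − 2.89(19) = 27 − 61.215 + 117.608 − 54.91 = 28.483.
∂Q_x/∂P = −5.83, so E_p = (−5.83)·(10.5/28.483) ≈ -2.15.
|E_p| > 1: demand is elastic.

-2.15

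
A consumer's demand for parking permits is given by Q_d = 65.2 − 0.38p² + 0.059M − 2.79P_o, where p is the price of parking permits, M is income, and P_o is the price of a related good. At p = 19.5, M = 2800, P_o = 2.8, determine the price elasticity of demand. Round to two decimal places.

-3.70

Q_d = 65.2 − 0.38(19.5)² + 0.059(2800) − 2.79(2.8) = 65.2 − 144.495 + 165.2 − 7.812 = 78.093.
∂Q_d/∂p = −2·0.38·p = -14.82, so E_p = -14.82·(19.5/78.093) ≈ -3.70.
|E_p| > 1: demand is elastic.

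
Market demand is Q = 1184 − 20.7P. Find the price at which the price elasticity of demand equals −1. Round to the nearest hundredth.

For linear demand Q = a − bP, E = −bP/(a − bP). |E| = 1 ⇒ bP = a − bP ⇒ P = a/(2b).
P = 1184/(2·20.7) ≈ 28.60.

28.60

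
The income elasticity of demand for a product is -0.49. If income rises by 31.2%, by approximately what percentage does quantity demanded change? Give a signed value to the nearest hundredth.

-15.29

%ΔQ ≈ E × %ΔI = (-0.49) × (31.2%) ≈ -15.29%.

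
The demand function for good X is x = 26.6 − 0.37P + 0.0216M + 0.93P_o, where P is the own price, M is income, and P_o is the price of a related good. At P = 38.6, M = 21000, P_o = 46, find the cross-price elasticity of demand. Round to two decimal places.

0.08

x = 26.6 − 0.37(38.6) + 0.0216(21000) + 0.93(46) = 26.6 − 14.282 + 453.6 + 42.78 = 508.698.
∂x/∂P_o = +0.93, so E_xy = 0.93·(46/508.698) ≈ 0.08.
E_xy > 0: the goods are substitutes.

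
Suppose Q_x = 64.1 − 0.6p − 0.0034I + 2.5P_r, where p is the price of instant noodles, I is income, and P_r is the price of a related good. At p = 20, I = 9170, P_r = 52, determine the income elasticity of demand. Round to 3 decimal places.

At the given point, Q_x = 64.1 − 0.6(20) − 0.0034(9170) + 2.5(52) = 64.1 − 12 − 31.178 + 130 = 150.922.
∂Q_x/∂I = −0.0034, so E_I = -0.0034·(9170/150.922) ≈ -0.207.
E_I < 0: inferior good.

-0.207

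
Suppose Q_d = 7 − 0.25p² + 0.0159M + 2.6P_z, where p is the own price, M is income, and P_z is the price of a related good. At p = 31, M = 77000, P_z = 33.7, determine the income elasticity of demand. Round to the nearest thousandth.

1.135

First evaluate Q_d: 7 − 0.25(31)² + 0.0159(77000) + 2.6(33.7) = 7 − 240.25 + 1224.3 + 87.62 = 1078.67.
∂Q_d/∂M = +0.0159, so E_I = 0.0159·(77000/1078.67) ≈ 1.135.
E_I > 1: normal good (luxury).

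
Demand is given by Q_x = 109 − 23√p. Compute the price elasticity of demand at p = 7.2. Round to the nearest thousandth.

At p = 7.2, Q_x = 47.2845.
dQ_x/dp = −23/(2√p) = −23/(2·2.6833).
Point elasticity E = (dQ_x/dp)·(p/Q_x) = -4.2858 × 7.2/47.2845 ≈ -0.653.
|E| < 1, so demand is inelastic at this price.

-0.653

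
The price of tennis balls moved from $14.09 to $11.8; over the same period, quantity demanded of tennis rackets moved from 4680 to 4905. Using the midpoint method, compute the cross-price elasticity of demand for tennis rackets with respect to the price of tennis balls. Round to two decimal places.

-0.27

%ΔQ_x = (4905 − 4680)/[(4680+4905)/2] = 225/4792.5 ≈ 0.0469.
%ΔP_y = (11.8 − 14.09)/[(14.09+11.8)/2] ≈ -0.1769.
E_xy = 0.0469/-0.1769 ≈ -0.27.
E_xy < 0, so tennis rackets and tennis balls are complements.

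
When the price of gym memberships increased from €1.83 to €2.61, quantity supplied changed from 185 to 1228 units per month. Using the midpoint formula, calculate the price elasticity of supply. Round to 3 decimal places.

%ΔQ = (1228 − 185)/[(185 + 1228)/2] = 1043/706.5 ≈ 1.4763.
%Δp = (2.61 − 1.83)/[(1.83 + 2.61)/2] = 0.78/2.22 ≈ 0.3514.
Arc elasticity E = %ΔQ/%Δp ≈ 1.4763/0.3514 ≈ 4.202.
|E| > 1: supply is elastic over this range.

4.202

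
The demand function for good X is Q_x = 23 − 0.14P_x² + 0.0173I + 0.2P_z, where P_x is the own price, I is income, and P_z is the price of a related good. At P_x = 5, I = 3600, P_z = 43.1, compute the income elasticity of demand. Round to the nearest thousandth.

Substituting, Q_x = 23 − 0.14(5)² + 0.0173(3600) + 0.2(43.1) = 23 − 3.5 + 62.28 + 8.62 = 90.4.
∂Q_x/∂I = +0.0173, so E_I = 0.0173·(3600/90.4) ≈ 0.689.
E_I ∈ (0,1): normal good (necessity).

0.689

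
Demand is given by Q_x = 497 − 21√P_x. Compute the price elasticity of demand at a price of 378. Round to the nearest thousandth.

At P_x = 378, Q_x = 88.7133.
dQ_x/dP_x = −21/(2√P_x) = −21/(2·19.4422).
Point elasticity E = (dQ_x/dP_x)·(P_x/Q_x) = -0.5401 × 378/88.7133 ≈ -2.301.
|E| > 1, so demand is elastic at this price.

-2.301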